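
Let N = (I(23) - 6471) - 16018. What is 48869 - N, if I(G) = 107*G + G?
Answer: 68874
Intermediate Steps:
I(G) = 108*G
N = -20005 (N = (108*23 - 6471) - 16018 = (2484 - 6471) - 16018 = -3987 - 16018 = -20005)
48869 - N = 48869 - 1*(-20005) = 48869 + 20005 = 68874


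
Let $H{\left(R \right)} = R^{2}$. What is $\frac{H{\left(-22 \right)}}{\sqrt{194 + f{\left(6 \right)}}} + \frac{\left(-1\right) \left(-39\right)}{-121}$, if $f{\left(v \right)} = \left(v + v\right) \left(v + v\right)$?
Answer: $- \frac{39}{121} + \frac{242 \sqrt{2}}{13} \approx 26.004$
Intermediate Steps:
$f{\left(v \right)} = 4 v^{2}$ ($f{\left(v \right)} = 2 v 2 v = 4 v^{2}$)
$\frac{H{\left(-22 \right)}}{\sqrt{194 + f{\left(6 \right)}}} + \frac{\left(-1\right) \left(-39\right)}{-121} = \frac{\left(-22\right)^{2}}{\sqrt{194 + 4 \cdot 6^{2}}} + \frac{\left(-1\right) \left(-39\right)}{-121} = \frac{484}{\sqrt{194 + 4 \cdot 36}} + 39 \left(- \frac{1}{121}\right) = \frac{484}{\sqrt{194 + 144}} - \frac{39}{121} = \frac{484}{\sqrt{338}} - \frac{39}{121} = \frac{484}{13 \sqrt{2}} - \frac{39}{121} = 484 \frac{\sqrt{2}}{26} - \frac{39}{121} = \frac{242 \sqrt{2}}{13} - \frac{39}{121} = - \frac{39}{121} + \frac{242 \sqrt{2}}{13}$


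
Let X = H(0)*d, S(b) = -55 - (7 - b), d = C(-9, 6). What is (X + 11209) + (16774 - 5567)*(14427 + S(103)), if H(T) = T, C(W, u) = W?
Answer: 162154085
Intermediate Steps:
d = -9
S(b) = -62 + b (S(b) = -55 + (-7 + b) = -62 + b)
X = 0 (X = 0*(-9) = 0)
(X + 11209) + (16774 - 5567)*(14427 + S(103)) = (0 + 11209) + (16774 - 5567)*(14427 + (-62 + 103)) = 11209 + 11207*(14427 + 41) = 11209 + 11207*14468 = 11209 + 162142876 = 162154085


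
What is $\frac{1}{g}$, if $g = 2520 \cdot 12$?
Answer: $\frac{1}{30240} \approx 3.3069 \cdot 10^{-5}$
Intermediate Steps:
$g = 30240$
$\frac{1}{g} = \frac{1}{30240}$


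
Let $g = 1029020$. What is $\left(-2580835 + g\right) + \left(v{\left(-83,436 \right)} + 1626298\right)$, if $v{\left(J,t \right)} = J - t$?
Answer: $73964$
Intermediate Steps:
$\left(-2580835 + g\right) + \left(v{\left(-83,436 \right)} + 1626298\right) = \left(-2580835 + 1029020\right) + \left(\left(-83 - 436\right) + 1626298\right) = -1551815 + \left(\left(-83 - 436\right) + 1626298\right) = -1551815 + \left(-519 + 1626298\right) = -1551815 + 1625779 = 73964$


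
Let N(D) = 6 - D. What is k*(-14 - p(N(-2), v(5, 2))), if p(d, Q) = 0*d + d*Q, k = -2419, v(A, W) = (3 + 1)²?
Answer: 343498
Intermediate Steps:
v(A, W) = 16 (v(A, W) = 4² = 16)
p(d, Q) = Q*d (p(d, Q) = 0 + Q*d = Q*d)
k*(-14 - p(N(-2), v(5, 2))) = -2419*(-14 - 16*(6 - 1*(-2))) = -2419*(-14 - 16*(6 + 2)) = -2419*(-14 - 16*8) = -2419*(-14 - 1*128) = -2419*(-14 - 128) = -2419*(-142) = 343498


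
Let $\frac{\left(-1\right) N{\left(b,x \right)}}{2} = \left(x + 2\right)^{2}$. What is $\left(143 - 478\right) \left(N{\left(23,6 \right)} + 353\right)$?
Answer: $-75375$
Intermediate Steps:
$N{\left(b,x \right)} = - 2 \left(2 + x\right)^{2}$ ($N{\left(b,x \right)} = - 2 \left(x + 2\right)^{2} = - 2 \left(2 + x\right)^{2}$)
$\left(143 - 478\right) \left(N{\left(23,6 \right)} + 353\right) = \left(143 - 478\right) \left(- 2 \left(2 + 6\right)^{2} + 353\right) = - 335 \left(- 2 \cdot 8^{2} + 353\right) = - 335 \left(\left(-2\right) 64 + 353\right) = - 335 \left(-128 + 353\right) = \left(-335\right) 225 = -75375$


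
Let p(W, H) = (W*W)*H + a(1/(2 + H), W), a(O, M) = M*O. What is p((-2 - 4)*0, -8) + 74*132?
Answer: 9768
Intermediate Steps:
p(W, H) = H*W² + W/(2 + H) (p(W, H) = (W*W)*H + W/(2 + H) = W²*H + W/(2 + H) = H*W² + W/(2 + H))
p((-2 - 4)*0, -8) + 74*132 = ((-2 - 4)*0)*(1 - 8*(-2 - 4)*0*(2 - 8))/(2 - 8) + 74*132 = -6*0*(1 - 8*(-6*0)*(-6))/(-6) + 9768 = 0*(-⅙)*(1 - 8*0*(-6)) + 9768 = 0*(-⅙)*(1 + 0) + 9768 = 0*(-⅙)*1 + 9768 = 0 + 9768 = 9768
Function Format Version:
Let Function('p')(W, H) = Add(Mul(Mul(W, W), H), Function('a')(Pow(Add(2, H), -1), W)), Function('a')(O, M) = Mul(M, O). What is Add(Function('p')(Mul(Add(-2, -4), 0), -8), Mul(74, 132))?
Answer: 9768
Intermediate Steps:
Function('p')(W, H) = Add(Mul(H, Pow(W, 2)), Mul(W, Pow(Add(2, H), -1))) (Function('p')(W, H) = Add(Mul(Mul(W, W), H), Mul(W, Pow(Add(2, H), -1))) = Add(Mul(Pow(W, 2), H), Mul(W, Pow(Add(2, H), -1))) = Add(Mul(H, Pow(W, 2)), Mul(W, Pow(Add(2, H), -1))))
Add(Function('p')(Mul(Add(-2, -4), 0), -8), Mul(74, 132)) = Add(Mul(Mul(Add(-2, -4), 0), Pow(Add(2, -8), -1), Add(1, Mul(-8, Mul(Add(-2, -4), 0), Add(2, -8)))), Mul(74, 132)) = Add(Mul(Mul(-6, 0), Pow(-6, -1), Add(1, Mul(-8, Mul(-6, 0), -6))), 9768) = Add(Mul(0, Rational(-1, 6), Add(1, Mul(-8, 0, -6))), 9768) = Add(Mul(0, Rational(-1, 6), Add(1, 0)), 9768) = Add(Mul(0, Rational(-1, 6), 1), 9768) = Add(0, 9768) = 9768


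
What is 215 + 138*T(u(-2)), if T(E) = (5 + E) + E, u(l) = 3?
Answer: 1733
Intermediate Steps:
T(E) = 5 + 2*E
215 + 138*T(u(-2)) = 215 + 138*(5 + 2*3) = 215 + 138*(5 + 6) = 215 + 138*11 = 215 + 1518 = 1733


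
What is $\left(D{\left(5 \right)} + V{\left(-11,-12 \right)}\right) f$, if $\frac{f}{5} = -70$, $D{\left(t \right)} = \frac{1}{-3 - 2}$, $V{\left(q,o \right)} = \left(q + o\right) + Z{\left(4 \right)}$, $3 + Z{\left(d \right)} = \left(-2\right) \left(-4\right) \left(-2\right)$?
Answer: $14770$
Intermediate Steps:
$Z{\left(d \right)} = -19$ ($Z{\left(d \right)} = -3 + \left(-2\right) \left(-4\right) \left(-2\right) = -3 + 8 \left(-2\right) = -3 - 16 = -19$)
$V{\left(q,o \right)} = -19 + o + q$ ($V{\left(q,o \right)} = \left(q + o\right) - 19 = \left(o + q\right) - 19 = -19 + o + q$)
$D{\left(t \right)} = - \frac{1}{5}$ ($D{\left(t \right)} = \frac{1}{-5} = - \frac{1}{5}$)
$f = -350$ ($f = 5 \left(-70\right) = -350$)
$\left(D{\left(5 \right)} + V{\left(-11,-12 \right)}\right) f = \left(- \frac{1}{5} - 42\right) \left(-350\right) = \left(- \frac{211}{5}\right) \left(-350\right) = 14770$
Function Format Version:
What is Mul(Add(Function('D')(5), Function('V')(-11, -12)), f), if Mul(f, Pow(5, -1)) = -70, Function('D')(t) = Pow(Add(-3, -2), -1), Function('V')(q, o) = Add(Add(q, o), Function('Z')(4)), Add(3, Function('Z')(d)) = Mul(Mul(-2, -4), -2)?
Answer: 14770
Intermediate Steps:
Function('Z')(d) = -19 (Function('Z')(d) = Add(-3, Mul(Mul(-2, -4), -2)) = Add(-3, Mul(8, -2)) = Add(-3, -16) = -19)
Function('V')(q, o) = Add(-19, o, q) (Function('V')(q, o) = Add(Add(q, o), -19) = Add(Add(o, q), -19) = Add(-19, o, q))
Function('D')(t) = Rational(-1, 5) (Function('D')(t) = Pow(-5, -1) = Rational(-1, 5))
f = -350 (f = Mul(5, -70) = -350)
Mul(Add(Function('D')(5), Function('V')(-11, -12)), f) = Mul(Add(Rational(-1, 5), Add(-19, -12, -11)), -350) = Mul(Add(Rational(-1, 5), -42), -350) = Mul(Rational(-211, 5), -350) = 14770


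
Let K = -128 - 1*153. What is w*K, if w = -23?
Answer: 6463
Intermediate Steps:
K = -281 (K = -128 - 153 = -281)
w*K = -23*(-281) = 6463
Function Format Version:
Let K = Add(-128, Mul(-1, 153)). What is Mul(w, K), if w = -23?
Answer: 6463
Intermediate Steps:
K = -281 (K = Add(-128, -153) = -281)
Mul(w, K) = Mul(-23, -281) = 6463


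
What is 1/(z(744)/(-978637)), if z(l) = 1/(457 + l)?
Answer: -1175343037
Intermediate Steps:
1/(z(744)/(-978637)) = 1/(1/((457 + 744)*(-978637))) = 1/(-1/978637/1201) = 1/((1/1201)*(-1/978637)) = 1/(-1/1175343037) = -1175343037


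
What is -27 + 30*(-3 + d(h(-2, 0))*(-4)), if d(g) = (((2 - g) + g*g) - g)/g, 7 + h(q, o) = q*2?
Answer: 16113/11 ≈ 1464.8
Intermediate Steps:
h(q, o) = -7 + 2*q (h(q, o) = -7 + q*2 = -7 + 2*q)
d(g) = (2 + g² - 2*g)/g (d(g) = (((2 - g) + g²) - g)/g = ((2 + g² - g) - g)/g = (2 + g² - 2*g)/g)
-27 + 30*(-3 + d(h(-2, 0))*(-4)) = -27 + 30*(-3 + (-2 + (-7 + 2*(-2)) + 2/(-7 + 2*(-2)))*(-4)) = -27 + 30*(-3 + (-2 + (-7 - 4) + 2/(-7 - 4))*(-4)) = -27 + 30*(-3 + (-2 - 11 + 2/(-11))*(-4)) = -27 + 30*(-3 + (-2 - 11 + 2*(-1/11))*(-4)) = -27 + 30*(-3 + (-2 - 11 - 2/11)*(-4)) = -27 + 30*(-3 - 145/11*(-4)) = -27 + 30*(-3 + 580/11) = -27 + 30*(547/11) = -27 + 16410/11 = 16113/11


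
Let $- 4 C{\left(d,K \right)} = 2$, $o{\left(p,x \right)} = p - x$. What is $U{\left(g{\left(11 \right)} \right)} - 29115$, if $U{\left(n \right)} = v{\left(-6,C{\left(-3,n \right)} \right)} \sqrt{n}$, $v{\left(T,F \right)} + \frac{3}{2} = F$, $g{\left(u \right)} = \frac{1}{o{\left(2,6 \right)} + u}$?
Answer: $-29115 - \frac{2 \sqrt{7}}{7} \approx -29116.0$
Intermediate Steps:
$C{\left(d,K \right)} = - \frac{1}{2}$ ($C{\left(d,K \right)} = \left(- \frac{1}{4}\right) 2 = - \frac{1}{2}$)
$g{\left(u \right)} = \frac{1}{-4 + u}$ ($g{\left(u \right)} = \frac{1}{\left(2 - 6\right) + u} = \frac{1}{-4 + u}$)
$v{\left(T,F \right)} = - \frac{3}{2} + F$
$U{\left(n \right)} = - 2 \sqrt{n}$ ($U{\left(n \right)} = \left(- \frac{3}{2} - \frac{1}{2}\right) \sqrt{n} = - 2 \sqrt{n}$)
$U{\left(g{\left(11 \right)} \right)} - 29115 = - 2 \sqrt{\frac{1}{-4 + 11}} - 29115 = - 2 \sqrt{\frac{1}{7}} - 29115 = - \frac{2}{\sqrt{7}} - 29115 = - 2 \frac{\sqrt{7}}{7} - 29115 = - \frac{2 \sqrt{7}}{7} - 29115 = -29115 - \frac{2 \sqrt{7}}{7}$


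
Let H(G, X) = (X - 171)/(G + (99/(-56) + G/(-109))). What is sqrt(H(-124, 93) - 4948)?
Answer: 2*I*sqrt(79533150165201)/253581 ≈ 70.338*I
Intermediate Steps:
H(G, X) = (-171 + X)/(-99/56 + 108*G/109) (H(G, X) = (-171 + X)/(G + (99*(-1/56) + G*(-1/109))) = (-171 + X)/(G + (-99/56 - G/109)) = (-171 + X)/(-99/56 + 108*G/109))
sqrt(H(-124, 93) - 4948) = sqrt(6104*(-171 + 93)/(9*(-1199 + 672*(-124))) - 4948) = sqrt((6104/9)*(-78)/(-1199 - 83328) - 4948) = sqrt((6104/9)*(-78)/(-84527) - 4948) = sqrt((6104/9)*(-1/84527)*(-78) - 4948) = sqrt(158704/253581 - 4948) = sqrt(-1254560084/253581) = 2*I*sqrt(79533150165201)/253581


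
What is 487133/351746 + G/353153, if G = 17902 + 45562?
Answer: 194355688493/124220155138 ≈ 1.5646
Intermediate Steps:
G = 63464
487133/351746 + G/353153 = 487133/351746 + 63464/353153 = 194355688493/124220155138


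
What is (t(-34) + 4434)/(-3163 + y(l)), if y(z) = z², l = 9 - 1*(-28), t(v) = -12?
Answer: -737/299 ≈ -2.4649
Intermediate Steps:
l = 37 (l = 9 + 28 = 37)
(t(-34) + 4434)/(-3163 + y(l)) = (-12 + 4434)/(-3163 + 37²) = 4422/(-3163 + 1369) = 4422/(-1794) = 4422*(-1/1794) = -737/299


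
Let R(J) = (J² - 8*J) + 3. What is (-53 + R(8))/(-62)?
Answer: 25/31 ≈ 0.80645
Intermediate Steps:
R(J) = 3 + J² - 8*J
(-53 + R(8))/(-62) = (-53 + (3 + 8² - 8*8))/(-62) = (-53 + (3 + 64 - 64))*(-1/62) = (-53 + 3)*(-1/62) = -50*(-1/62) = 25/31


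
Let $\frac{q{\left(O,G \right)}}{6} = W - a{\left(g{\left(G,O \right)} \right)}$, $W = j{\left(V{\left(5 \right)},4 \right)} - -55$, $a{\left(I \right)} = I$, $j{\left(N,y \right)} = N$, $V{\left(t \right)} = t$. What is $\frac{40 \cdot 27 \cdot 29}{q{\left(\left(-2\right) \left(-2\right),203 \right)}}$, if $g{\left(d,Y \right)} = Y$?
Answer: $\frac{1305}{14} \approx 93.214$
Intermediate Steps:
$W = 60$ ($W = 5 - -55 = 5 + 55 = 60$)
$q{\left(O,G \right)} = 360 - 6 O$ ($q{\left(O,G \right)} = 6 \left(60 - O\right) = 360 - 6 O$)
$\frac{40 \cdot 27 \cdot 29}{q{\left(\left(-2\right) \left(-2\right),203 \right)}} = \frac{40 \cdot 27 \cdot 29}{360 - 6 \left(\left(-2\right) \left(-2\right)\right)} = \frac{1080 \cdot 29}{360 - 24} = \frac{31320}{360 - 24} = \frac{31320}{336} = 31320 \cdot \frac{1}{336} = \frac{1305}{14}$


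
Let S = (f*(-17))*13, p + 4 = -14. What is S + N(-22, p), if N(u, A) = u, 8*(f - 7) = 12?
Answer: -3801/2 ≈ -1900.5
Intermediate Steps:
p = -18 (p = -4 - 14 = -18)
f = 17/2 (f = 7 + (⅛)*12 = 7 + 3/2 = 17/2 ≈ 8.5000)
S = -3757/2 (S = ((17/2)*(-17))*13 = -289/2*13 = -3757/2 ≈ -1878.5)
S + N(-22, p) = -3757/2 - 22 = -3801/2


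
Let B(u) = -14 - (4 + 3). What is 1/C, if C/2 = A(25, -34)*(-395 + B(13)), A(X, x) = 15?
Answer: -1/12480 ≈ -8.0128e-5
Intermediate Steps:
B(u) = -21 (B(u) = -14 - 1*7 = -14 - 7 = -21)
C = -12480 (C = 2*(15*(-395 - 21)) = 2*(15*(-416)) = 2*(-6240) = -12480)
1/C = 1/(-12480) = -1/12480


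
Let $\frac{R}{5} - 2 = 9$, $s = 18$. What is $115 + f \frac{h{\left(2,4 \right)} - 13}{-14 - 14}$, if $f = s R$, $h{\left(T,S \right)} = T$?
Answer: $\frac{7055}{14} \approx 503.93$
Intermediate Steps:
$R = 55$ ($R = 10 + 5 \cdot 9 = 10 + 45 = 55$)
$f = 990$ ($f = 18 \cdot 55 = 990$)
$115 + f \frac{h{\left(2,4 \right)} - 13}{-14 - 14} = 115 + 990 \frac{2 - 13}{-14 - 14} = 115 + 990 \left(- \frac{11}{-28}\right) = 115 + 990 \left(\left(-11\right) \left(- \frac{1}{28}\right)\right) = 115 + 990 \cdot \frac{11}{28} = 115 + \frac{5445}{14} = \frac{7055}{14}$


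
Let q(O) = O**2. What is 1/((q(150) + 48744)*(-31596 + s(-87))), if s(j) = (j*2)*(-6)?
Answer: -1/2176646688 ≈ -4.5942e-10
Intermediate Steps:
s(j) = -12*j (s(j) = (2*j)*(-6) = -12*j)
1/((q(150) + 48744)*(-31596 + s(-87))) = 1/((150**2 + 48744)*(-31596 - 12*(-87))) = 1/((22500 + 48744)*(-31596 + 1044)) = 1/(71244*(-30552)) = 1/(-2176646688) = -1/2176646688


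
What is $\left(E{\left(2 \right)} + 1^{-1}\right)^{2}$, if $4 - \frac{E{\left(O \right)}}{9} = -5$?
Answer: $6724$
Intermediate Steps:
$E{\left(O \right)} = 81$ ($E{\left(O \right)} = 36 - -45 = 36 + 45 = 81$)
$\left(E{\left(2 \right)} + 1^{-1}\right)^{2} = \left(81 + 1^{-1}\right)^{2} = \left(81 + 1\right)^{2} = 82^{2} = 6724$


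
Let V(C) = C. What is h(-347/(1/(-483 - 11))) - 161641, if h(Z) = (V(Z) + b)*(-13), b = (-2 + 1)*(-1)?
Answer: -2390088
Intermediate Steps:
b = 1 (b = -1*(-1) = 1)
h(Z) = -13 - 13*Z (h(Z) = (Z + 1)*(-13) = (1 + Z)*(-13) = -13 - 13*Z)
h(-347/(1/(-483 - 11))) - 161641 = (-13 - (-4511)/(1/(-483 - 11))) - 161641 = (-13 - (-4511)/(1/(-494))) - 161641 = (-13 - (-4511)/(-1/494)) - 161641 = (-13 - (-4511)*(-494)) - 161641 = (-13 - 13*171418) - 161641 = (-13 - 2228434) - 161641 = -2228447 - 161641 = -2390088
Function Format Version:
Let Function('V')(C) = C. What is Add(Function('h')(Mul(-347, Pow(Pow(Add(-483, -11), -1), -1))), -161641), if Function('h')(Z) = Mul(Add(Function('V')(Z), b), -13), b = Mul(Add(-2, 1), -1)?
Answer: -2390088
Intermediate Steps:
b = 1 (b = Mul(-1, -1) = 1)
Function('h')(Z) = Add(-13, Mul(-13, Z)) (Function('h')(Z) = Mul(Add(Z, 1), -13) = Mul(Add(1, Z), -13) = Add(-13, Mul(-13, Z)))
Add(Function('h')(Mul(-347, Pow(Pow(Add(-483, -11), -1), -1))), -161641) = Add(Add(-13, Mul(-13, Mul(-347, Pow(Pow(Add(-483, -11), -1), -1)))), -161641) = Add(Add(-13, Mul(-13, Mul(-347, Pow(Pow(-494, -1), -1)))), -161641) = Add(Add(-13, Mul(-13, Mul(-347, Pow(Rational(-1, 494), -1)))), -161641) = Add(Add(-13, Mul(-13, Mul(-347, -494))), -161641) = Add(Add(-13, Mul(-13, 171418)), -161641) = Add(Add(-13, -2228434), -161641) = Add(-2228447, -161641) = -2390088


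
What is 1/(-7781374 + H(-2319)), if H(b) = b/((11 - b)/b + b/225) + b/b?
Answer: -218593/1700908853514 ≈ -1.2852e-7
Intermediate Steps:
H(b) = 1 + b/(b/225 + (11 - b)/b) (H(b) = b/((11 - b)/b + b*(1/225)) + 1 = b/((11 - b)/b + b/225) + 1 = b/(b/225 + (11 - b)/b) + 1 = 1 + b/(b/225 + (11 - b)/b))
1/(-7781374 + H(-2319)) = 1/(-7781374 + (2475 - 225*(-2319) + 226*(-2319)²)/(2475 + (-2319)² - 225*(-2319))) = 1/(-7781374 + (2475 + 521775 + 226*5377761)/(2475 + 5377761 + 521775)) = 1/(-7781374 + (2475 + 521775 + 1215373986)/5902011) = 1/(-7781374 + (1/5902011)*1215898236) = 1/(-7781374 + 45033268/218593) = 1/(-1700908853514/218593) = -218593/1700908853514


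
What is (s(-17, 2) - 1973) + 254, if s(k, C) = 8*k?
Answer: -1855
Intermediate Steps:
(s(-17, 2) - 1973) + 254 = (8*(-17) - 1973) + 254 = (-136 - 1973) + 254 = -2109 + 254 = -1855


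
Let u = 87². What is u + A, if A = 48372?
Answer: 55941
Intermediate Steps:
u = 7569
u + A = 7569 + 48372 = 55941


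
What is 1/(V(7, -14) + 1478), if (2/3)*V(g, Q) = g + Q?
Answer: 2/2935 ≈ 0.00068143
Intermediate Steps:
V(g, Q) = 3*Q/2 + 3*g/2 (V(g, Q) = 3*(g + Q)/2 = 3*(Q + g)/2 = 3*Q/2 + 3*g/2)
1/(V(7, -14) + 1478) = 1/(((3/2)*(-14) + (3/2)*7) + 1478) = 1/((-21 + 21/2) + 1478) = 1/(-21/2 + 1478) = 1/(2935/2) = 2/2935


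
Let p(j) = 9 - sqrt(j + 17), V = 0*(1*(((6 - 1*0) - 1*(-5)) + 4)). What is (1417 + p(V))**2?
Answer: (1426 - sqrt(17))**2 ≈ 2.0217e+6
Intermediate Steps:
V = 0 (V = 0*(1*(((6 + 0) + 5) + 4)) = 0*(1*((6 + 5) + 4)) = 0*(1*(11 + 4)) = 0*(1*15) = 0*15 = 0)
p(j) = 9 - sqrt(17 + j)
(1417 + p(V))**2 = (1417 + (9 - sqrt(17 + 0)))**2 = (1417 + (9 - sqrt(17)))**2 = (1426 - sqrt(17))**2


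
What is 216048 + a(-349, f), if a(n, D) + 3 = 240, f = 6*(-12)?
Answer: 216285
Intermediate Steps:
f = -72
a(n, D) = 237 (a(n, D) = -3 + 240 = 237)
216048 + a(-349, f) = 216048 + 237 = 216285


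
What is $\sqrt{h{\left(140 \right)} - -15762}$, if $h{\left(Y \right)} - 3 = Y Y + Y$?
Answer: $3 \sqrt{3945} \approx 188.43$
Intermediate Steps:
$h{\left(Y \right)} = 3 + Y + Y^{2}$ ($h{\left(Y \right)} = 3 + \left(Y Y + Y\right) = 3 + \left(Y^{2} + Y\right) = 3 + \left(Y + Y^{2}\right) = 3 + Y + Y^{2}$)
$\sqrt{h{\left(140 \right)} - -15762} = \sqrt{\left(3 + 140 + 140^{2}\right) - -15762} = \sqrt{\left(3 + 140 + 19600\right) + \left(-7179 + 22941\right)} = \sqrt{19743 + 15762} = \sqrt{35505} = 3 \sqrt{3945}$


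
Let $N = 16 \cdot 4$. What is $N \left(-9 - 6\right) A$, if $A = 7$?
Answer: $-6720$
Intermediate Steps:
$N = 64$
$N \left(-9 - 6\right) A = 64 \left(-9 - 6\right) 7 = 64 \left(\left(-15\right) 7\right) = 64 \left(-105\right) = -6720$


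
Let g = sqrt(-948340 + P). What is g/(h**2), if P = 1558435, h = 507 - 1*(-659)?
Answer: sqrt(610095)/1359556 ≈ 0.00057452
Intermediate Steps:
h = 1166 (h = 507 + 659 = 1166)
g = sqrt(610095) (g = sqrt(-948340 + 1558435) = sqrt(610095) ≈ 781.09)
g/(h**2) = sqrt(610095)/(1166**2) = sqrt(610095)/1359556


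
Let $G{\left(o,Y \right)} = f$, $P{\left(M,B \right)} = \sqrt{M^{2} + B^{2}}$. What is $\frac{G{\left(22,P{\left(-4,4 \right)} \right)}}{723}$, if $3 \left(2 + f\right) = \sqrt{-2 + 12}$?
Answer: $- \frac{2}{723} + \frac{\sqrt{10}}{2169} \approx -0.0013083$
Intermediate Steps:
$P{\left(M,B \right)} = \sqrt{B^{2} + M^{2}}$
$f = -2 + \frac{\sqrt{10}}{3}$ ($f = -2 + \frac{\sqrt{-2 + 12}}{3} = -2 + \frac{\sqrt{10}}{3} \approx -0.94591$)
$G{\left(o,Y \right)} = -2 + \frac{\sqrt{10}}{3}$
$\frac{G{\left(22,P{\left(-4,4 \right)} \right)}}{723} = \frac{-2 + \frac{\sqrt{10}}{3}}{723} = \left(-2 + \frac{\sqrt{10}}{3}\right) \frac{1}{723} = - \frac{2}{723} + \frac{\sqrt{10}}{2169}$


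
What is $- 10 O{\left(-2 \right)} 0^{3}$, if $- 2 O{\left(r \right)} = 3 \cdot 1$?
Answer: $0$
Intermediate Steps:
$O{\left(r \right)} = - \frac{3}{2}$ ($O{\left(r \right)} = - \frac{3 \cdot 1}{2} = \left(- \frac{1}{2}\right) 3 = - \frac{3}{2}$)
$- 10 O{\left(-2 \right)} 0^{3} = \left(-10\right) \left(- \frac{3}{2}\right) 0^{3} = 15 \cdot 0 = 0$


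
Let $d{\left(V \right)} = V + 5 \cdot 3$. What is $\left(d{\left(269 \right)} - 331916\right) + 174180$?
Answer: $-157452$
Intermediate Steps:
$d{\left(V \right)} = 15 + V$ ($d{\left(V \right)} = V + 15 = 15 + V$)
$\left(d{\left(269 \right)} - 331916\right) + 174180 = \left(\left(15 + 269\right) - 331916\right) + 174180 = \left(284 - 331916\right) + 174180 = -331632 + 174180 = -157452$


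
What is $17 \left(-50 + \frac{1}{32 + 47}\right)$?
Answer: $- \frac{67133}{79} \approx -849.79$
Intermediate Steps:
$17 \left(-50 + \frac{1}{32 + 47}\right) = 17 \left(-50 + \frac{1}{79}\right) = 17 \left(- \frac{3949}{79}\right) = - \frac{67133}{79}$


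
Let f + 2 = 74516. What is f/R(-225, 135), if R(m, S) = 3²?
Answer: 24838/3 ≈ 8279.3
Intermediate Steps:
R(m, S) = 9
f = 74514 (f = -2 + 74516 = 74514)
f/R(-225, 135) = 74514/9 = 74514*(⅑) = 24838/3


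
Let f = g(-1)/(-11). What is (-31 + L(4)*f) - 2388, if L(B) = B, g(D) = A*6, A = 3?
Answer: -26681/11 ≈ -2425.5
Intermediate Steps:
g(D) = 18 (g(D) = 3*6 = 18)
f = -18/11 (f = 18/(-11) = 18*(-1/11) = -18/11 ≈ -1.6364)
(-31 + L(4)*f) - 2388 = (-31 + 4*(-18/11)) - 2388 = (-31 - 72/11) - 2388 = -413/11 - 2388 = -26681/11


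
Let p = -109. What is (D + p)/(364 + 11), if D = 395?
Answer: 286/375 ≈ 0.76267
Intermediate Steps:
(D + p)/(364 + 11) = (395 - 109)/(364 + 11) = 286/375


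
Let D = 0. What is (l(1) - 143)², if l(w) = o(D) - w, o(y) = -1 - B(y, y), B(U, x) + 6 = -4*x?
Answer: 19321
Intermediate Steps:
B(U, x) = -6 - 4*x
o(y) = 5 + 4*y (o(y) = -1 - (-6 - 4*y) = -1 + (6 + 4*y) = 5 + 4*y)
l(w) = 5 - w (l(w) = (5 + 4*0) - w = (5 + 0) - w = 5 - w)
(l(1) - 143)² = ((5 - 1*1) - 143)² = ((5 - 1) - 143)² = (4 - 143)² = (-139)² = 19321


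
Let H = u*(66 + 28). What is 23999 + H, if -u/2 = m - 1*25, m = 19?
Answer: 25127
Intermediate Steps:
u = 12 (u = -2*(19 - 1*25) = -2*(19 - 25) = -2*(-6) = 12)
H = 1128 (H = 12*(66 + 28) = 12*94 = 1128)
23999 + H = 23999 + 1128 = 25127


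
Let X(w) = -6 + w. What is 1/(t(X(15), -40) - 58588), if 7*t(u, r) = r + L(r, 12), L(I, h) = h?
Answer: -1/58592 ≈ -1.7067e-5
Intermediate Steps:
t(u, r) = 12/7 + r/7 (t(u, r) = (r + 12)/7 = (12 + r)/7 = 12/7 + r/7)
1/(t(X(15), -40) - 58588) = 1/((12/7 + (1/7)*(-40)) - 58588) = 1/((12/7 - 40/7) - 58588) = 1/(-4 - 58588) = 1/(-58592) = -1/58592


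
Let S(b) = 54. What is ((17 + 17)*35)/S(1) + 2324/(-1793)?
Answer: 1004087/48411 ≈ 20.741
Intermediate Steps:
((17 + 17)*35)/S(1) + 2324/(-1793) = ((17 + 17)*35)/54 + 2324/(-1793) = (34*35)*(1/54) + 2324*(-1/1793) = 1190*(1/54) - 2324/1793 = 595/27 - 2324/1793 = 1004087/48411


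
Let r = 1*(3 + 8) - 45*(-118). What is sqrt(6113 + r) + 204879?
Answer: 204879 + sqrt(11434) ≈ 2.0499e+5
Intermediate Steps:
r = 5321 (r = 1*11 + 5310 = 11 + 5310 = 5321)
sqrt(6113 + r) + 204879 = sqrt(6113 + 5321) + 204879 = sqrt(11434) + 204879 = 204879 + sqrt(11434)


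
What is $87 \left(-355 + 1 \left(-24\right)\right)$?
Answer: $-32973$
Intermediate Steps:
$87 \left(-355 + 1 \left(-24\right)\right) = 87 \left(-355 - 24\right) = 87 \left(-379\right) = -32973$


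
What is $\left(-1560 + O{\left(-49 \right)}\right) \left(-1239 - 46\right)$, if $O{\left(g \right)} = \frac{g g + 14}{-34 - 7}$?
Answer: $\frac{85291875}{41} \approx 2.0803 \cdot 10^{6}$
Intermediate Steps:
$O{\left(g \right)} = - \frac{14}{41} - \frac{g^{2}}{41}$ ($O{\left(g \right)} = \frac{g^{2} + 14}{-41} = \left(14 + g^{2}\right) \left(- \frac{1}{41}\right) = - \frac{14}{41} - \frac{g^{2}}{41}$)
$\left(-1560 + O{\left(-49 \right)}\right) \left(-1239 - 46\right) = \left(-1560 - \left(\frac{14}{41} + \frac{\left(-49\right)^{2}}{41}\right)\right) \left(-1239 - 46\right) = \left(-1560 - \frac{2415}{41}\right) \left(-1285\right) = \left(- \frac{66375}{41}\right) \left(-1285\right) = \frac{85291875}{41}$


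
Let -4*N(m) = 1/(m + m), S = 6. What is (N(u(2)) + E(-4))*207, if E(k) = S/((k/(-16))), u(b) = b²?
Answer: 158769/32 ≈ 4961.5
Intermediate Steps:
E(k) = -96/k (E(k) = 6/((k/(-16))) = 6/((k*(-1/16))) = 6/((-k/16)) = 6*(-16/k) = -96/k)
N(m) = -1/(8*m) (N(m) = -1/(4*(m + m)) = -1/(2*m)/4 = -1/(8*m))
(N(u(2)) + E(-4))*207 = (-1/(8*(2²)) - 96/(-4))*207 = (-⅛/4 - 96*(-¼))*207 = (-⅛*¼ + 24)*207 = (-1/32 + 24)*207 = (767/32)*207 = 158769/32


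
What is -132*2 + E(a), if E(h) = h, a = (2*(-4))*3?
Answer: -288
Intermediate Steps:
a = -24 (a = -8*3 = -24)
-132*2 + E(a) = -132*2 - 24 = -264 - 24 = -288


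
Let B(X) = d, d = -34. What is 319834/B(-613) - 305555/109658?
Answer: -17541372821/1864186 ≈ -9409.7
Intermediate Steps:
B(X) = -34
319834/B(-613) - 305555/109658 = 319834/(-34) - 305555/109658 = 319834*(-1/34) - 305555*1/109658 = -159917/17 - 305555/109658 = -17541372821/1864186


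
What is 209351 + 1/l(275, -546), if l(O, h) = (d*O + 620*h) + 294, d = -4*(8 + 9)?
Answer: 74722815025/356926 ≈ 2.0935e+5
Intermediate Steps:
d = -68 (d = -4*17 = -68)
l(O, h) = 294 - 68*O + 620*h (l(O, h) = (-68*O + 620*h) + 294 = 294 - 68*O + 620*h)
209351 + 1/l(275, -546) = 209351 + 1/(294 - 68*275 + 620*(-546)) = 209351 + 1/(294 - 18700 - 338520) = 209351 + 1/(-356926) = 209351 - 1/356926 = 74722815025/356926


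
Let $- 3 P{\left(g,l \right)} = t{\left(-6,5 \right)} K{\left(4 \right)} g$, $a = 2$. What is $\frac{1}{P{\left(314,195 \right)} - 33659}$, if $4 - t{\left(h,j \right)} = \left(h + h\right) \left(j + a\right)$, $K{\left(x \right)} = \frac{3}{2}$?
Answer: $- \frac{1}{47475} \approx -2.1064 \cdot 10^{-5}$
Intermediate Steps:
$K{\left(x \right)} = \frac{3}{2}$ ($K{\left(x \right)} = 3 \cdot \frac{1}{2} = \frac{3}{2}$)
$t{\left(h,j \right)} = 4 - 2 h \left(2 + j\right)$ ($t{\left(h,j \right)} = 4 - \left(h + h\right) \left(j + 2\right) = 4 - 2 h \left(2 + j\right)$)
$P{\left(g,l \right)} = - 44 g$ ($P{\left(g,l \right)} = - \frac{\left(4 - -24 - \left(-12\right) 5\right) \frac{3}{2} g}{3} = - \frac{\left(4 + 24 + 60\right) \frac{3}{2} g}{3} = - \frac{88 \cdot \frac{3}{2} g}{3} = - \frac{132 g}{3} = - 44 g$)
$\frac{1}{P{\left(314,195 \right)} - 33659} = \frac{1}{\left(-44\right) 314 - 33659} = \frac{1}{-13816 - 33659} = \frac{1}{-47475} = - \frac{1}{47475}$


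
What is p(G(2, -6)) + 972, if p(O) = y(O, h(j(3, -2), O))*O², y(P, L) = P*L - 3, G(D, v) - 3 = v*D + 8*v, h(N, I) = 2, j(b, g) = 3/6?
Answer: -379161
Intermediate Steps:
j(b, g) = ½ (j(b, g) = 3*(⅙) = ½)
G(D, v) = 3 + 8*v + D*v (G(D, v) = 3 + (v*D + 8*v) = 3 + (D*v + 8*v) = 3 + (8*v + D*v) = 3 + 8*v + D*v)
y(P, L) = -3 + L*P (y(P, L) = L*P - 3 = -3 + L*P)
p(O) = O²*(-3 + 2*O) (p(O) = (-3 + 2*O)*O² = O²*(-3 + 2*O))
p(G(2, -6)) + 972 = (3 + 8*(-6) + 2*(-6))²*(-3 + 2*(3 + 8*(-6) + 2*(-6))) + 972 = (3 - 48 - 12)²*(-3 + 2*(3 - 48 - 12)) + 972 = (-57)²*(-3 + 2*(-57)) + 972 = 3249*(-3 - 114) + 972 = 3249*(-117) + 972 = -380133 + 972 = -379161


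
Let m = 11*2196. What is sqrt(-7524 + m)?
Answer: 6*sqrt(462) ≈ 128.97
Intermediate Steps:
m = 24156
sqrt(-7524 + m) = sqrt(-7524 + 24156) = sqrt(16632) = 6*sqrt(462)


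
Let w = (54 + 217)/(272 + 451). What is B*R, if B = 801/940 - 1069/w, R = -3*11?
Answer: 23967791397/254740 ≈ 94087.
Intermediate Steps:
w = 271/723 ≈ 0.37483
R = -33
B = -726296709/254740 (B = 801/940 - 1069/271/723 = 801*(1/940) - 1069*723/271 = 801/940 - 772887/271 = -726296709/254740 ≈ -2851.1)
B*R = -726296709/254740*(-33) = 23967791397/254740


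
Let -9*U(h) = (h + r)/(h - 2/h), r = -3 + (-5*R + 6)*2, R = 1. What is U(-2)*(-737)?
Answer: 737/3 ≈ 245.67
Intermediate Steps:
r = -1 (r = -3 + (-5*1 + 6)*2 = -3 + (-5 + 6)*2 = -3 + 1*2 = -3 + 2 = -1)
U(h) = -(-1 + h)/(9*(h - 2/h)) (U(h) = -(h - 1)/(9*(h - 2/h)) = -(-1 + h)/(9*(h - 2/h)))
U(-2)*(-737) = ((⅑)*(-2)*(1 - 1*(-2))/(-2 + (-2)²))*(-737) = ((⅑)*(-2)*(1 + 2)/(-2 + 4))*(-737) = ((⅑)*(-2)*3/2)*(-737) = ((⅑)*(-2)*(½)*3)*(-737) = -⅓*(-737) = 737/3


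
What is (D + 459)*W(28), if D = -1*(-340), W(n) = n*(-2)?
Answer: -44744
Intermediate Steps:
W(n) = -2*n
D = 340
(D + 459)*W(28) = (340 + 459)*(-2*28) = 799*(-56) = -44744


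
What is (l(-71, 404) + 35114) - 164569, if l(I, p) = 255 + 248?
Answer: -128952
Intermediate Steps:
l(I, p) = 503
(l(-71, 404) + 35114) - 164569 = (503 + 35114) - 164569 = 35617 - 164569 = -128952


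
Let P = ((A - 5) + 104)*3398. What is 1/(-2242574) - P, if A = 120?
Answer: -1668838352989/2242574 ≈ -7.4416e+5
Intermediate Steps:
P = 744162 (P = ((120 - 5) + 104)*3398 = (115 + 104)*3398 = 219*3398 = 744162)
1/(-2242574) - P = 1/(-2242574) - 1*744162 = -1/2242574 - 744162 = -1668838352989/2242574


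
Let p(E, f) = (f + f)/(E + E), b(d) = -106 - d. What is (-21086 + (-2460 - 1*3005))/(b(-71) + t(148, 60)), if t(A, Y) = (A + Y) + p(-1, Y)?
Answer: -26551/113 ≈ -234.96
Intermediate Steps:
p(E, f) = f/E (p(E, f) = (2*f)/((2*E)) = (2*f)*(1/(2*E)) = f/E)
t(A, Y) = A (t(A, Y) = (A + Y) + Y/(-1) = (A + Y) + Y*(-1) = (A + Y) - Y = A)
(-21086 + (-2460 - 1*3005))/(b(-71) + t(148, 60)) = (-21086 + (-2460 - 1*3005))/((-106 - 1*(-71)) + 148) = (-21086 + (-2460 - 3005))/((-106 + 71) + 148) = (-21086 - 5465)/(-35 + 148) = -26551/113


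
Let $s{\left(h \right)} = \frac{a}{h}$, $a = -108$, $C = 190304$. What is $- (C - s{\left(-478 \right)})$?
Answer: $- \frac{45482602}{239} \approx -1.903 \cdot 10^{5}$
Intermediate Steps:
$s{\left(h \right)} = - \frac{108}{h}$
$- (C - s{\left(-478 \right)}) = - (190304 - - \frac{108}{-478}) = - (190304 - \left(-108\right) \left(- \frac{1}{478}\right)) = - (190304 - \frac{54}{239}) = \left(-1\right) \frac{45482602}{239} = - \frac{45482602}{239}$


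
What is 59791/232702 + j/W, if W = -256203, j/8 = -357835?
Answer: 681469994933/59618950506 ≈ 11.430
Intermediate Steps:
j = -2862680 (j = 8*(-357835) = -2862680)
59791/232702 + j/W = 59791/232702 - 2862680/(-256203) = 59791*(1/232702) - 2862680*(-1/256203) = 59791/232702 + 2862680/256203 = 681469994933/59618950506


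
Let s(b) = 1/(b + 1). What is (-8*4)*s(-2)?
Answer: 32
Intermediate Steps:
s(b) = 1/(1 + b)
(-8*4)*s(-2) = (-8*4)/(1 - 2) = -32/(-1) = -32*(-1) = 32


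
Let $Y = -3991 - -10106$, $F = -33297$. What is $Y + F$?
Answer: $-27182$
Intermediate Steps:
$Y = 6115$ ($Y = -3991 + 10106 = 6115$)
$Y + F = 6115 - 33297 = -27182$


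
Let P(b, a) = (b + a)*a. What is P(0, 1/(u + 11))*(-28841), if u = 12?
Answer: -28841/529 ≈ -54.520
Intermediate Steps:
P(b, a) = a*(a + b) (P(b, a) = (a + b)*a = a*(a + b))
P(0, 1/(u + 11))*(-28841) = ((1/(12 + 11) + 0)/(12 + 11))*(-28841) = ((1/23 + 0)/23)*(-28841) = ((1/23)*(1/23))*(-28841) = (1/529)*(-28841) = -28841/529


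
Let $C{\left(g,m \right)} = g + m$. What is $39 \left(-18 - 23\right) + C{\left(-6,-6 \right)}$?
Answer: $-1611$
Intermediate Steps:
$39 \left(-18 - 23\right) + C{\left(-6,-6 \right)} = 39 \left(-18 - 23\right) - 12 = 39 \left(-41\right) - 12 = -1599 - 12 = -1611$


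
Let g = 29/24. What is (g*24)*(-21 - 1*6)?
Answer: -783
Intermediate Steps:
g = 29/24 (g = 29*(1/24) = 29/24 ≈ 1.2083)
(g*24)*(-21 - 1*6) = ((29/24)*24)*(-21 - 1*6) = 29*(-21 - 6) = 29*(-27) = -783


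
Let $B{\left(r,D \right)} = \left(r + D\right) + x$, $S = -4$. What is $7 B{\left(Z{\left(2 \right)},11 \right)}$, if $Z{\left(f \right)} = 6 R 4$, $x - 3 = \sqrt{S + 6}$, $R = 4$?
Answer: $770 + 7 \sqrt{2} \approx 779.9$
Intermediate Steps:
$x = 3 + \sqrt{2}$ ($x = 3 + \sqrt{-4 + 6} = 3 + \sqrt{2} \approx 4.4142$)
$Z{\left(f \right)} = 96$ ($Z{\left(f \right)} = 6 \cdot 4 \cdot 4 = 24 \cdot 4 = 96$)
$B{\left(r,D \right)} = 3 + D + r + \sqrt{2}$ ($B{\left(r,D \right)} = \left(r + D\right) + \left(3 + \sqrt{2}\right) = \left(D + r\right) + \left(3 + \sqrt{2}\right) = 3 + D + r + \sqrt{2}$)
$7 B{\left(Z{\left(2 \right)},11 \right)} = 7 \left(3 + 11 + 96 + \sqrt{2}\right) = 7 \left(110 + \sqrt{2}\right) = 770 + 7 \sqrt{2}$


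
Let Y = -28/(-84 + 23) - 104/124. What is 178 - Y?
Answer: 337316/1891 ≈ 178.38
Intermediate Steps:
Y = -718/1891 (Y = -28/(-61) - 104*1/124 = -28*(-1/61) - 26/31 = 28/61 - 26/31 = -718/1891 ≈ -0.37969)
178 - Y = 178 - 1*(-718/1891) = 178 + 718/1891 = 337316/1891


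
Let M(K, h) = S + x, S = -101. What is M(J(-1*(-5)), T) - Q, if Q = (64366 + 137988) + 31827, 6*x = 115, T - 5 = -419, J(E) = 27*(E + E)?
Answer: -1405577/6 ≈ -2.3426e+5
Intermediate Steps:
J(E) = 54*E (J(E) = 27*(2*E) = 54*E)
T = -414 (T = 5 - 419 = -414)
x = 115/6 (x = (⅙)*115 = 115/6 ≈ 19.167)
M(K, h) = -491/6 (M(K, h) = -101 + 115/6 = -491/6)
Q = 234181 (Q = 202354 + 31827 = 234181)
M(J(-1*(-5)), T) - Q = -491/6 - 1*234181 = -491/6 - 234181 = -1405577/6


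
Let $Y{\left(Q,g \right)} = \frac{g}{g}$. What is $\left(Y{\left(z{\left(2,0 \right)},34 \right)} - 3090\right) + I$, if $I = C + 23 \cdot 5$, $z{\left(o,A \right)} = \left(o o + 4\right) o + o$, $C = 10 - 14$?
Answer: $-2978$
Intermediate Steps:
$C = -4$ ($C = 10 - 14 = -4$)
$z{\left(o,A \right)} = o + o \left(4 + o^{2}\right)$ ($z{\left(o,A \right)} = \left(o^{2} + 4\right) o + o = \left(4 + o^{2}\right) o + o = o \left(4 + o^{2}\right) + o = o + o \left(4 + o^{2}\right)$)
$Y{\left(Q,g \right)} = 1$
$I = 111$ ($I = -4 + 23 \cdot 5 = -4 + 115 = 111$)
$\left(Y{\left(z{\left(2,0 \right)},34 \right)} - 3090\right) + I = \left(1 - 3090\right) + 111 = -3089 + 111 = -2978$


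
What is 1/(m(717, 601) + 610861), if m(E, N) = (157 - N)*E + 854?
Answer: 1/293367 ≈ 3.4087e-6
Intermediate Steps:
m(E, N) = 854 + E*(157 - N) (m(E, N) = E*(157 - N) + 854 = 854 + E*(157 - N))
1/(m(717, 601) + 610861) = 1/((854 + 157*717 - 1*717*601) + 610861) = 1/((854 + 112569 - 430917) + 610861) = 1/(-317494 + 610861) = 1/293367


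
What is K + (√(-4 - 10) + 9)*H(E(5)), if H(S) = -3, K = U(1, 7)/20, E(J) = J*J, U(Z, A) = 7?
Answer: -533/20 - 3*I*√14 ≈ -26.65 - 11.225*I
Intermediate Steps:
E(J) = J²
K = 7/20 ≈ 0.35000
K + (√(-4 - 10) + 9)*H(E(5)) = 7/20 + (√(-4 - 10) + 9)*(-3) = 7/20 + (√(-14) + 9)*(-3) = 7/20 + (I*√14 + 9)*(-3) = 7/20 + (9 + I*√14)*(-3) = 7/20 + (-27 - 3*I*√14) = -533/20 - 3*I*√14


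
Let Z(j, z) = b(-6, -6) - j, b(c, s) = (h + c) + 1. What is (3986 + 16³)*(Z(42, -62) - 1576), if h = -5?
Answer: -13157496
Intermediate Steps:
b(c, s) = -4 + c (b(c, s) = (-5 + c) + 1 = -4 + c)
Z(j, z) = -10 - j (Z(j, z) = (-4 - 6) - j = -10 - j)
(3986 + 16³)*(Z(42, -62) - 1576) = (3986 + 16³)*((-10 - 1*42) - 1576) = (3986 + 4096)*((-10 - 42) - 1576) = 8082*(-52 - 1576) = 8082*(-1628) = -13157496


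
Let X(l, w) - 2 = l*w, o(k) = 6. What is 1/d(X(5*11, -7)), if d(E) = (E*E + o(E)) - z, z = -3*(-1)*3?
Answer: 1/146686 ≈ 6.8173e-6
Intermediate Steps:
z = 9 (z = 3*3 = 9)
X(l, w) = 2 + l*w
d(E) = -3 + E² (d(E) = (E*E + 6) - 1*9 = (E² + 6) - 9 = (6 + E²) - 9 = -3 + E²)
1/d(X(5*11, -7)) = 1/(-3 + (2 + (5*11)*(-7))²) = 1/(-3 + (2 + 55*(-7))²) = 1/(-3 + (2 - 385)²) = 1/(-3 + (-383)²) = 1/(-3 + 146689) = 1/146686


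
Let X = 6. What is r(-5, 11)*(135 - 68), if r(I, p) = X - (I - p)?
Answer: 1474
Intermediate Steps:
r(I, p) = 6 + p - I (r(I, p) = 6 - (I - p) = 6 + (p - I) = 6 + p - I)
r(-5, 11)*(135 - 68) = (6 + 11 - 1*(-5))*(135 - 68) = (6 + 11 + 5)*67 = 22*67 = 1474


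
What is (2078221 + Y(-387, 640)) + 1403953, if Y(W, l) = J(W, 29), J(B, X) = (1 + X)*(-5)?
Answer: 3482024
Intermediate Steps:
J(B, X) = -5 - 5*X
Y(W, l) = -150 (Y(W, l) = -5 - 5*29 = -5 - 145 = -150)
(2078221 + Y(-387, 640)) + 1403953 = (2078221 - 150) + 1403953 = 2078071 + 1403953 = 3482024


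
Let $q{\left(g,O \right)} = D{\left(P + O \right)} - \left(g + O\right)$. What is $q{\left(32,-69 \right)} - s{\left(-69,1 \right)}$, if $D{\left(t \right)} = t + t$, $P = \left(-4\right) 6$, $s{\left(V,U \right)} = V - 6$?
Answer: $-74$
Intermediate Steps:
$s{\left(V,U \right)} = -6 + V$
$P = -24$
$D{\left(t \right)} = 2 t$
$q{\left(g,O \right)} = -48 + O - g$ ($q{\left(g,O \right)} = 2 \left(-24 + O\right) - \left(g + O\right) = \left(-48 + 2 O\right) - \left(O + g\right) = -48 + O - g$)
$q{\left(32,-69 \right)} - s{\left(-69,1 \right)} = \left(-48 - 69 - 32\right) - \left(-6 - 69\right) = \left(-48 - 69 - 32\right) - -75 = -149 + 75 = -74$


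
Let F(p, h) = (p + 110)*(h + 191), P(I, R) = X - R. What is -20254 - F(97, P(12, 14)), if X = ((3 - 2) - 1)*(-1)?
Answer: -56893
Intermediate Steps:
X = 0 (X = (1 - 1)*(-1) = 0*(-1) = 0)
P(I, R) = -R (P(I, R) = 0 - R = -R)
F(p, h) = (110 + p)*(191 + h)
-20254 - F(97, P(12, 14)) = -20254 - (21010 + 110*(-1*14) + 191*97 - 1*14*97) = -20254 - (21010 + 110*(-14) + 18527 - 14*97) = -20254 - (21010 - 1540 + 18527 - 1358) = -20254 - 1*36639 = -20254 - 36639 = -56893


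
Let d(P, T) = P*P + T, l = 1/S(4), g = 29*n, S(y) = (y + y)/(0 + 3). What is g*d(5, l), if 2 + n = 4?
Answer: 5887/4 ≈ 1471.8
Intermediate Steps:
n = 2 (n = -2 + 4 = 2)
S(y) = 2*y/3 (S(y) = (2*y)/3 = (2*y)*(1/3) = 2*y/3)
g = 58 (g = 29*2 = 58)
l = 3/8 (l = 1/((2/3)*4) = 1/(8/3) = 1*(3/8) = 3/8 ≈ 0.37500)
d(P, T) = T + P**2 (d(P, T) = P**2 + T = T + P**2)
g*d(5, l) = 58*(3/8 + 5**2) = 58*(3/8 + 25) = 58*(203/8) = 5887/4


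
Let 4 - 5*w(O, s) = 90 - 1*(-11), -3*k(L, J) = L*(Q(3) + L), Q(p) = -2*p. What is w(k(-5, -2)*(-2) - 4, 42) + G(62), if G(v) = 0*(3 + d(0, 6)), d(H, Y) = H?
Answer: -97/5 ≈ -19.400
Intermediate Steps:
k(L, J) = -L*(-6 + L)/3 (k(L, J) = -L*(-2*3 + L)/3 = -L*(-6 + L)/3)
w(O, s) = -97/5 (w(O, s) = 4/5 - (90 - 1*(-11))/5 = 4/5 - (90 + 11)/5 = 4/5 - 1/5*101 = 4/5 - 101/5 = -97/5)
G(v) = 0 (G(v) = 0*(3 + 0) = 0*3 = 0)
w(k(-5, -2)*(-2) - 4, 42) + G(62) = -97/5 + 0 = -97/5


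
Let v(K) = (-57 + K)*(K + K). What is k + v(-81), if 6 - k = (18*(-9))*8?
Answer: 23658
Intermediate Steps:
v(K) = 2*K*(-57 + K) (v(K) = (-57 + K)*(2*K) = 2*K*(-57 + K))
k = 1302 (k = 6 - 18*(-9)*8 = 6 - (-162)*8 = 6 - 1*(-1296) = 6 + 1296 = 1302)
k + v(-81) = 1302 + 2*(-81)*(-57 - 81) = 1302 + 2*(-81)*(-138) = 1302 + 22356 = 23658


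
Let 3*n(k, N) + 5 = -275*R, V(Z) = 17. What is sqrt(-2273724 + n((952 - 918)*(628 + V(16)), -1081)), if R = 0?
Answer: I*sqrt(20463531)/3 ≈ 1507.9*I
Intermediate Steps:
n(k, N) = -5/3 (n(k, N) = -5/3 + (-275*0)/3 = -5/3 + (1/3)*0 = -5/3 + 0 = -5/3)
sqrt(-2273724 + n((952 - 918)*(628 + V(16)), -1081)) = sqrt(-2273724 - 5/3) = sqrt(-6821177/3) = I*sqrt(20463531)/3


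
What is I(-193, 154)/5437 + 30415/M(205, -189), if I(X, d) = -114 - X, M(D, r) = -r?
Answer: 23625898/146799 ≈ 160.94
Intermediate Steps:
I(-193, 154)/5437 + 30415/M(205, -189) = (-114 - 1*(-193))/5437 + 30415/((-1*(-189))) = (-114 + 193)*(1/5437) + 30415/189 = 79*(1/5437) + 30415*(1/189) = 79/5437 + 4345/27 = 23625898/146799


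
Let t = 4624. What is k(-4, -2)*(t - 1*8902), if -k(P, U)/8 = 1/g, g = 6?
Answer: 5704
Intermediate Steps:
k(P, U) = -4/3 (k(P, U) = -8/6 = -8*1/6 = -4/3)
k(-4, -2)*(t - 1*8902) = -4*(4624 - 1*8902)/3 = -4*(4624 - 8902)/3 = -4/3*(-4278) = 5704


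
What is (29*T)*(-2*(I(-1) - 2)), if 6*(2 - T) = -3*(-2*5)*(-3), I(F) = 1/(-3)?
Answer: 6902/3 ≈ 2300.7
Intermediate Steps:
I(F) = -1/3
T = 17 (T = 2 - (-1)*-2*5*(-3)/2 = 2 - (-1)*(-10*(-3))/2 = 2 - (-1)*30/2 = 2 - 1/6*(-90) = 2 + 15 = 17)
(29*T)*(-2*(I(-1) - 2)) = (29*17)*(-2*(-1/3 - 2)) = 493*(-2*(-7/3)) = 493*(14/3) = 6902/3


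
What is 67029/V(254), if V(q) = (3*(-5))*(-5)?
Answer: 22343/25 ≈ 893.72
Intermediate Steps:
V(q) = 75 (V(q) = -15*(-5) = 75)
67029/V(254) = 67029/75 = 67029*(1/75) = 22343/25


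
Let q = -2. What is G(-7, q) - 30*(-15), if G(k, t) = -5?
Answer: 445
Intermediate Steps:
G(-7, q) - 30*(-15) = -5 - 30*(-15) = -5 + 450 = 445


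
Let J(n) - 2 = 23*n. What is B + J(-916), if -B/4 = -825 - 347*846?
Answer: 1156482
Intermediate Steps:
J(n) = 2 + 23*n
B = 1177548 (B = -4*(-825 - 347*846) = -4*(-825 - 293562) = -4*(-294387) = 1177548)
B + J(-916) = 1177548 + (2 + 23*(-916)) = 1177548 + (2 - 21068) = 1177548 - 21066 = 1156482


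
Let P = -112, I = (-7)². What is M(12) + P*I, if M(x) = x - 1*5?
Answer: -5481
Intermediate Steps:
M(x) = -5 + x (M(x) = x - 5 = -5 + x)
I = 49
M(12) + P*I = (-5 + 12) - 112*49 = 7 - 5488 = -5481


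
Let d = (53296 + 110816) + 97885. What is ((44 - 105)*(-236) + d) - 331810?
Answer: -55417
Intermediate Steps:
d = 261997 (d = 164112 + 97885 = 261997)
((44 - 105)*(-236) + d) - 331810 = ((44 - 105)*(-236) + 261997) - 331810 = (-61*(-236) + 261997) - 331810 = (14396 + 261997) - 331810 = 276393 - 331810 = -55417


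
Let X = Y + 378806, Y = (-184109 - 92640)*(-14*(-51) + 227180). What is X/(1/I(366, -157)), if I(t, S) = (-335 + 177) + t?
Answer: -13118364022400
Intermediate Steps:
I(t, S) = -158 + t
Y = -63069436606 (Y = -276749*(714 + 227180) = -276749*227894 = -63069436606)
X = -63069057800 (X = -63069436606 + 378806 = -63069057800)
X/(1/I(366, -157)) = -63069057800/(1/(-158 + 366)) = -63069057800/(1/208) = -63069057800/1/208 = -63069057800*208 = -13118364022400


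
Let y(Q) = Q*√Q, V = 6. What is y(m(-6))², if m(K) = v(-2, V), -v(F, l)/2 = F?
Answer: 64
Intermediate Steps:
v(F, l) = -2*F
m(K) = 4 (m(K) = -2*(-2) = 4)
y(Q) = Q^(3/2)
y(m(-6))² = (4^(3/2))² = 8² = 64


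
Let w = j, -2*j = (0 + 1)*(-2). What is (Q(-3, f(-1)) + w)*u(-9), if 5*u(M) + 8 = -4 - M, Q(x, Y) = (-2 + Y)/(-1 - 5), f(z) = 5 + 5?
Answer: ⅕ ≈ 0.20000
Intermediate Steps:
f(z) = 10
Q(x, Y) = ⅓ - Y/6 (Q(x, Y) = (-2 + Y)/(-6) = (-2 + Y)*(-⅙) = ⅓ - Y/6)
u(M) = -12/5 - M/5 (u(M) = -8/5 + (-4 - M)/5 = -8/5 + (-⅘ - M/5) = -12/5 - M/5)
j = 1 (j = -(0 + 1)*(-2)/2 = -(-2)/2 = -½*(-2) = 1)
w = 1
(Q(-3, f(-1)) + w)*u(-9) = ((⅓ - ⅙*10) + 1)*(-12/5 - ⅕*(-9)) = ((⅓ - 5/3) + 1)*(-12/5 + 9/5) = (-4/3 + 1)*(-⅗) = -⅓*(-⅗) = ⅕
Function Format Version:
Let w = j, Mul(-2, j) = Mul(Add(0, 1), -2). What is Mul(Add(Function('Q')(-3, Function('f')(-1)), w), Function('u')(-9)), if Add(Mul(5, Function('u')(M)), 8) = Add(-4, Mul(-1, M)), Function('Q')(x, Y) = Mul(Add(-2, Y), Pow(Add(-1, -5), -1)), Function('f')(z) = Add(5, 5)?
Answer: Rational(1, 5) ≈ 0.20000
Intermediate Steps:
Function('f')(z) = 10
Function('Q')(x, Y) = Add(Rational(1, 3), Mul(Rational(-1, 6), Y)) (Function('Q')(x, Y) = Mul(Add(-2, Y), Pow(-6, -1)) = Mul(Add(-2, Y), Rational(-1, 6)) = Add(Rational(1, 3), Mul(Rational(-1, 6), Y)))
Function('u')(M) = Add(Rational(-12, 5), Mul(Rational(-1, 5), M)) (Function('u')(M) = Add(Rational(-8, 5), Mul(Rational(1, 5), Add(-4, Mul(-1, M)))) = Add(Rational(-8, 5), Add(Rational(-4, 5), Mul(Rational(-1, 5), M))) = Add(Rational(-12, 5), Mul(Rational(-1, 5), M)))
j = 1 (j = Mul(Rational(-1, 2), Mul(Add(0, 1), -2)) = Mul(Rational(-1, 2), Mul(1, -2)) = Mul(Rational(-1, 2), -2) = 1)
w = 1
Mul(Add(Function('Q')(-3, Function('f')(-1)), w), Function('u')(-9)) = Mul(Add(Add(Rational(1, 3), Mul(Rational(-1, 6), 10)), 1), Add(Rational(-12, 5), Mul(Rational(-1, 5), -9))) = Mul(Add(Add(Rational(1, 3), Rational(-5, 3)), 1), Add(Rational(-12, 5), Rational(9, 5))) = Mul(Add(Rational(-4, 3), 1), Rational(-3, 5)) = Mul(Rational(-1, 3), Rational(-3, 5)) = Rational(1, 5)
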